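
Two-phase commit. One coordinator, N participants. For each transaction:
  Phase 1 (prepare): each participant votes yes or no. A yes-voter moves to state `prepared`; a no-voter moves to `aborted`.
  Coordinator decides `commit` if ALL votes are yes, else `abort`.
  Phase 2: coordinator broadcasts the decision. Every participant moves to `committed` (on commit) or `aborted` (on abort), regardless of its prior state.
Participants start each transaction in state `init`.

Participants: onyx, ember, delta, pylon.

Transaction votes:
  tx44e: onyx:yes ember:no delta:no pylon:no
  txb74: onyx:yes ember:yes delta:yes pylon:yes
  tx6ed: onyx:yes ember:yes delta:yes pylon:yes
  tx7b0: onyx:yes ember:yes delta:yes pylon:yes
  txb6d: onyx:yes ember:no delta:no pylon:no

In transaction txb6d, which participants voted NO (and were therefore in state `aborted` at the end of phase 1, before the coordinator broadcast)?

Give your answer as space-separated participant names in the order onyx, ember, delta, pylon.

Answer: ember delta pylon

Derivation:
Txn txb6d phase 1: onyx yes -> prepared; ember no -> aborted; delta no -> aborted; pylon no -> aborted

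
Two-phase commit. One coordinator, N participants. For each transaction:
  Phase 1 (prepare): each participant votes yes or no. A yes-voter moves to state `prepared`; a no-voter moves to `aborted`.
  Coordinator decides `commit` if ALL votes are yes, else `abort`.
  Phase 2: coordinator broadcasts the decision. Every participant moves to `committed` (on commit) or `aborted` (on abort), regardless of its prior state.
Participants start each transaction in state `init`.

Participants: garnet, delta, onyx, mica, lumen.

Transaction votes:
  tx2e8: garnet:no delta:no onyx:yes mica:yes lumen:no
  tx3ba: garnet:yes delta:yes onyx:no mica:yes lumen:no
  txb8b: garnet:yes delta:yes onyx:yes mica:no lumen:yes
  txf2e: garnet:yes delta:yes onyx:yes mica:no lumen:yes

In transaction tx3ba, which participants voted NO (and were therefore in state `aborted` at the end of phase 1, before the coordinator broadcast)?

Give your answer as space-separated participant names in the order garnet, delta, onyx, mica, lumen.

Answer: onyx lumen

Derivation:
Txn tx3ba phase 1: garnet yes -> prepared; delta yes -> prepared; onyx no -> aborted; mica yes -> prepared; lumen no -> aborted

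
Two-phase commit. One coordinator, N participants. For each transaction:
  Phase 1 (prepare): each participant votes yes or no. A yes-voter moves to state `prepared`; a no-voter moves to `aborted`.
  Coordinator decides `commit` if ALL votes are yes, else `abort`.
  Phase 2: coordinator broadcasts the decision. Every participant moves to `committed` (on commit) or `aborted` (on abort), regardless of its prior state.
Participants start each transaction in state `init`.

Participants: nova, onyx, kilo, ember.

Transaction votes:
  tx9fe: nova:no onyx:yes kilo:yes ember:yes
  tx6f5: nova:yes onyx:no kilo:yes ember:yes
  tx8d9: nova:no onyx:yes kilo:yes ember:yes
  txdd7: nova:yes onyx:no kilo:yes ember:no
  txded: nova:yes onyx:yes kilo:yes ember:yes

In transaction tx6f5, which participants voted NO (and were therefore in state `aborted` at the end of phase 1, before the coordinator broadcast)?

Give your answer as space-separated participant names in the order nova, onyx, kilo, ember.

Txn tx6f5 phase 1: nova yes -> prepared; onyx no -> aborted; kilo yes -> prepared; ember yes -> prepared

Answer: onyx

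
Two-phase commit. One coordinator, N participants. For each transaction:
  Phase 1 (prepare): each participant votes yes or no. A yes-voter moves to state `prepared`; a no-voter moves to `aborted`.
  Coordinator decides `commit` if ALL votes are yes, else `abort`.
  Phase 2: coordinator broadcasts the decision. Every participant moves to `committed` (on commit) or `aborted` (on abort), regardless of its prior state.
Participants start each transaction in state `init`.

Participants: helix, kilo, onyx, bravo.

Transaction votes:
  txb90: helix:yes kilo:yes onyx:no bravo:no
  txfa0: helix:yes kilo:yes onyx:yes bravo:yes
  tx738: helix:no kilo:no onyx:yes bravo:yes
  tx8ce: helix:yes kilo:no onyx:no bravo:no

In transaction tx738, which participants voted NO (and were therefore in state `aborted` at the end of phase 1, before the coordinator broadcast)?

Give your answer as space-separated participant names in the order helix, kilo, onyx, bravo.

Answer: helix kilo

Derivation:
Txn tx738 phase 1: helix no -> aborted; kilo no -> aborted; onyx yes -> prepared; bravo yes -> prepared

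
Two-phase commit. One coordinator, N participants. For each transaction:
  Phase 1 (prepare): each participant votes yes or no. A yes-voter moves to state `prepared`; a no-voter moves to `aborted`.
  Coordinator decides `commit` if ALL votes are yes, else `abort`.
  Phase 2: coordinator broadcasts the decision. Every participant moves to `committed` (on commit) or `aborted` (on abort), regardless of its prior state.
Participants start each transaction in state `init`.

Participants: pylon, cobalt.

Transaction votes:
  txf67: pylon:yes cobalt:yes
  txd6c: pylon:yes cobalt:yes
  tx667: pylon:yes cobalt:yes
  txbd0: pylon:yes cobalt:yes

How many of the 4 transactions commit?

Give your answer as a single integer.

txf67: all yes -> commit (commits=1)
txd6c: all yes -> commit (commits=2)
tx667: all yes -> commit (commits=3)
txbd0: all yes -> commit (commits=4)

Answer: 4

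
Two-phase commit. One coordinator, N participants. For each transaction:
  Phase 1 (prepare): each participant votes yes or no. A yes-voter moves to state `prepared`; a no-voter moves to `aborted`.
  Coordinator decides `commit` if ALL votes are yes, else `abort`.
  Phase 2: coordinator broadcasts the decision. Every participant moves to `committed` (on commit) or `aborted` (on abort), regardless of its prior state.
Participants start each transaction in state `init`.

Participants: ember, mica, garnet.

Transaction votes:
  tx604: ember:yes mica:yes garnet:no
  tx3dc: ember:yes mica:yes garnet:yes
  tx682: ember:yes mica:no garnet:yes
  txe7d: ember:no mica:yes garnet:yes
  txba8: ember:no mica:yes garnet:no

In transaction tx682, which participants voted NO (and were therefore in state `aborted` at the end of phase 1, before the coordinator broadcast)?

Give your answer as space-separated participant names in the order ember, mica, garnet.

Txn tx682 phase 1: ember yes -> prepared; mica no -> aborted; garnet yes -> prepared

Answer: mica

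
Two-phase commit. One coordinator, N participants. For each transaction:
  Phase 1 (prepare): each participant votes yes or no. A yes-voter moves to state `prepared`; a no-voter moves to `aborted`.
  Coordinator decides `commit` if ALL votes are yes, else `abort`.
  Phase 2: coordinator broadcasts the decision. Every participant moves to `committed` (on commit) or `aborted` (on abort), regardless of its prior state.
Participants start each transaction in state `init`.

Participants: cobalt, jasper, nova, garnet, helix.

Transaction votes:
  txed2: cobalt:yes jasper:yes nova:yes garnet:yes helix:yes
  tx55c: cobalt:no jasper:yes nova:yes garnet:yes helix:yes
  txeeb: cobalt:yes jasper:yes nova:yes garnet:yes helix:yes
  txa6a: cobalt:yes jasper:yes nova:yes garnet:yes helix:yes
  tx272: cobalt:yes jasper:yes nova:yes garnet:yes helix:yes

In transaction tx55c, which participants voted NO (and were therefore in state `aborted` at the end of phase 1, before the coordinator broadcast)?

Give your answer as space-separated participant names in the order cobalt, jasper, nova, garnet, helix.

Txn tx55c phase 1: cobalt no -> aborted; jasper yes -> prepared; nova yes -> prepared; garnet yes -> prepared; helix yes -> prepared

Answer: cobalt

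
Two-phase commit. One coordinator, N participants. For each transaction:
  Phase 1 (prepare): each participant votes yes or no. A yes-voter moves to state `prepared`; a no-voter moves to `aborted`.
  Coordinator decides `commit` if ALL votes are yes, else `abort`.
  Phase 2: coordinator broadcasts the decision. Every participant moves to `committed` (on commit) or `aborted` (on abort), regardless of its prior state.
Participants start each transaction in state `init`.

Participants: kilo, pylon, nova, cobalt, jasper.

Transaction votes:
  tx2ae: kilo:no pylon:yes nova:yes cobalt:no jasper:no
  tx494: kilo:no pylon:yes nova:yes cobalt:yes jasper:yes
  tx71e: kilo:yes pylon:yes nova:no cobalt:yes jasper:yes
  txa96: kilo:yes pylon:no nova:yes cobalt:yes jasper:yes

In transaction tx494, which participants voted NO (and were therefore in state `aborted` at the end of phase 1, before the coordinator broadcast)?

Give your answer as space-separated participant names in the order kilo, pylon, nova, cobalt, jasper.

Answer: kilo

Derivation:
Txn tx494 phase 1: kilo no -> aborted; pylon yes -> prepared; nova yes -> prepared; cobalt yes -> prepared; jasper yes -> prepared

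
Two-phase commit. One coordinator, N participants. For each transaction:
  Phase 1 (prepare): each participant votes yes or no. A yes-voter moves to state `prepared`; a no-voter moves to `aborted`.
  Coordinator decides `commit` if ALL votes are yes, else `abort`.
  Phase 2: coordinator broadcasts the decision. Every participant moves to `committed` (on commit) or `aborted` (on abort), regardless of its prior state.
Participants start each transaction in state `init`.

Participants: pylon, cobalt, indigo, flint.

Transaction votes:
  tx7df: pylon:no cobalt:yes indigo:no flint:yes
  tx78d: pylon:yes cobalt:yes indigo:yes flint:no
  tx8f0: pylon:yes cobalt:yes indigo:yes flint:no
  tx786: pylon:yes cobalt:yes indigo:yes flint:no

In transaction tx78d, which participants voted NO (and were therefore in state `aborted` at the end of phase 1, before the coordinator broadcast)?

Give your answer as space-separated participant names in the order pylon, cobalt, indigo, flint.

Txn tx78d phase 1: pylon yes -> prepared; cobalt yes -> prepared; indigo yes -> prepared; flint no -> aborted

Answer: flint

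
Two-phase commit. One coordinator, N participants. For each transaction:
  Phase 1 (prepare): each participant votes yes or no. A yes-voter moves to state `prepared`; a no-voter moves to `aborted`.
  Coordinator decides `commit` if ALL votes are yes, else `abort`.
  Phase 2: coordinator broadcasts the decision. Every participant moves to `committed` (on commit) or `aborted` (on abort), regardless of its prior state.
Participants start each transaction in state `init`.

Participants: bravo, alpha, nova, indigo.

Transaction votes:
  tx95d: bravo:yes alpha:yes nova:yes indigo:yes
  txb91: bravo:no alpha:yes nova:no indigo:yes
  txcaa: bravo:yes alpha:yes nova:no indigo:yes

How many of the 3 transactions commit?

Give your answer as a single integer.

Answer: 1

Derivation:
tx95d: all yes -> commit (commits=1)
txb91: no from bravo, nova -> abort (commits=1)
txcaa: no from nova -> abort (commits=1)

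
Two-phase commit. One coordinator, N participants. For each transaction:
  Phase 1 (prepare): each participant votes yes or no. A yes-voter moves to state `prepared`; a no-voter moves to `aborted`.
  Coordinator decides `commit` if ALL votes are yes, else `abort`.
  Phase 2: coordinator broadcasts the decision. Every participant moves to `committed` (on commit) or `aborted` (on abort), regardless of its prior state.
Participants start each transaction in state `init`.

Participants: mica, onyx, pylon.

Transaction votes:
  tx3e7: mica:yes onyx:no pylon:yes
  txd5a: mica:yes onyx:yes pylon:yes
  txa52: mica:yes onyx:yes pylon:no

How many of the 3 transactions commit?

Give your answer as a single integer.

tx3e7: no from onyx -> abort (commits=0)
txd5a: all yes -> commit (commits=1)
txa52: no from pylon -> abort (commits=1)

Answer: 1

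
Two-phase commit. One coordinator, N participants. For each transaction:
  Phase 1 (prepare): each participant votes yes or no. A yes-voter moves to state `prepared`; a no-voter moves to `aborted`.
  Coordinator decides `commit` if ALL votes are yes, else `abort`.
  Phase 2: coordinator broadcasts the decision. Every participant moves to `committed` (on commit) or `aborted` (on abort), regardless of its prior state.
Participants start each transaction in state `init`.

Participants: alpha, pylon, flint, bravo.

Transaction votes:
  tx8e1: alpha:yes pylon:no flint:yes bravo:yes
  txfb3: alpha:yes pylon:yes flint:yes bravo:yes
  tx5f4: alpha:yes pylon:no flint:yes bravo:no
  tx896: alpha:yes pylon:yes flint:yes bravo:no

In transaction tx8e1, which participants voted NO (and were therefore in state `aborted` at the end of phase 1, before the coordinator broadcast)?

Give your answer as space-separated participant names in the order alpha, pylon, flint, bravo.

Answer: pylon

Derivation:
Txn tx8e1 phase 1: alpha yes -> prepared; pylon no -> aborted; flint yes -> prepared; bravo yes -> prepared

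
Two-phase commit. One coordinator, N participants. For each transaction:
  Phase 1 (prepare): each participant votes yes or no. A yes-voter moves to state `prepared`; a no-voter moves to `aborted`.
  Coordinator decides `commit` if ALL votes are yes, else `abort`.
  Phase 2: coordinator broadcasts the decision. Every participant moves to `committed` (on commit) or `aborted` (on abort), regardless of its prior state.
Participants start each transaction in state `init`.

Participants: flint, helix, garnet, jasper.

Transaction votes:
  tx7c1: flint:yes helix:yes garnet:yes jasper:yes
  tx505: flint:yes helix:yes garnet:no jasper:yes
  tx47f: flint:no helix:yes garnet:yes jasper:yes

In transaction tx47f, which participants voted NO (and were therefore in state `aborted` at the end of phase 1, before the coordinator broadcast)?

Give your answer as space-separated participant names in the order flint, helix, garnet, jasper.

Answer: flint

Derivation:
Txn tx47f phase 1: flint no -> aborted; helix yes -> prepared; garnet yes -> prepared; jasper yes -> prepared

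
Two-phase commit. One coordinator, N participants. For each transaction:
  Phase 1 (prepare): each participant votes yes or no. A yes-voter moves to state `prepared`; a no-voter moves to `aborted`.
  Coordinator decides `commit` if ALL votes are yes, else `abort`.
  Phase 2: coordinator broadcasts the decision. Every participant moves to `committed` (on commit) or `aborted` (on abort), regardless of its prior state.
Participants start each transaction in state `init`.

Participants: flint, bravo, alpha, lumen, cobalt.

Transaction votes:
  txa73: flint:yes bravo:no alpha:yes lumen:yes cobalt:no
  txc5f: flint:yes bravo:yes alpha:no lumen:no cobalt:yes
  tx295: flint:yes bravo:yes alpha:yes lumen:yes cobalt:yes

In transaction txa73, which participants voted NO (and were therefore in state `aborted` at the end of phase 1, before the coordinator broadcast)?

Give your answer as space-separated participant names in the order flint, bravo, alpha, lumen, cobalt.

Answer: bravo cobalt

Derivation:
Txn txa73 phase 1: flint yes -> prepared; bravo no -> aborted; alpha yes -> prepared; lumen yes -> prepared; cobalt no -> aborted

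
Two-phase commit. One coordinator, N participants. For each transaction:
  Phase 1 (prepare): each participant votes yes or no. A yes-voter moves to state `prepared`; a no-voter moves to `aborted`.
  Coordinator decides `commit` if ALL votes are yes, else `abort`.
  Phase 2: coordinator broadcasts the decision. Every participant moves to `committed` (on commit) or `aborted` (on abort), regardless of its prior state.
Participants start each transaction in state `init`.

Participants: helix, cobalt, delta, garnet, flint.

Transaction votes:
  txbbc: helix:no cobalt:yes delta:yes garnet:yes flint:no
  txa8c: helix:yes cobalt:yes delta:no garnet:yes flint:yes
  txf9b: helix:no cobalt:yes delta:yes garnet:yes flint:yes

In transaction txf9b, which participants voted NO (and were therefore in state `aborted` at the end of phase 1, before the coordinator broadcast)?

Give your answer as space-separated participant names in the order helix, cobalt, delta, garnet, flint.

Txn txf9b phase 1: helix no -> aborted; cobalt yes -> prepared; delta yes -> prepared; garnet yes -> prepared; flint yes -> prepared

Answer: helix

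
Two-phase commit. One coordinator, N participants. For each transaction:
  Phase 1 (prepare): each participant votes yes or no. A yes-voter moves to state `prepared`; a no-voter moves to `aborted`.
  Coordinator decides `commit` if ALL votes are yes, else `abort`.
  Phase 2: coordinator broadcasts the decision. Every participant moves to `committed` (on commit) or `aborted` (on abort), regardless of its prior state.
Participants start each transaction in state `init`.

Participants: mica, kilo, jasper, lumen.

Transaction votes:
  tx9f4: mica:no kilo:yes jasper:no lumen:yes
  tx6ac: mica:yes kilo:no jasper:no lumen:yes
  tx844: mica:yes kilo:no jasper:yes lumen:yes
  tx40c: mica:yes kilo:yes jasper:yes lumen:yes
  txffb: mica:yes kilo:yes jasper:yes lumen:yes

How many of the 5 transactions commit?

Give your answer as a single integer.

Answer: 2

Derivation:
tx9f4: no from mica, jasper -> abort (commits=0)
tx6ac: no from kilo, jasper -> abort (commits=0)
tx844: no from kilo -> abort (commits=0)
tx40c: all yes -> commit (commits=1)
txffb: all yes -> commit (commits=2)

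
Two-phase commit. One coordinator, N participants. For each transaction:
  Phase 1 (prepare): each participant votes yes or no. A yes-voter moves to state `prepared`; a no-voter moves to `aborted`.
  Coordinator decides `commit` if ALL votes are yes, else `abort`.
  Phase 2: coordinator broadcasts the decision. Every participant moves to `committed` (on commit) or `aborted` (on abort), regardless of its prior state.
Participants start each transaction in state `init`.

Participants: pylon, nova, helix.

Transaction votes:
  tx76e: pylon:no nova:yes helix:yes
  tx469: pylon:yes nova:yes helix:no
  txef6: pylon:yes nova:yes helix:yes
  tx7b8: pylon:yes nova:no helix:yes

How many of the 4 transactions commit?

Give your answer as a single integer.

Answer: 1

Derivation:
tx76e: no from pylon -> abort (commits=0)
tx469: no from helix -> abort (commits=0)
txef6: all yes -> commit (commits=1)
tx7b8: no from nova -> abort (commits=1)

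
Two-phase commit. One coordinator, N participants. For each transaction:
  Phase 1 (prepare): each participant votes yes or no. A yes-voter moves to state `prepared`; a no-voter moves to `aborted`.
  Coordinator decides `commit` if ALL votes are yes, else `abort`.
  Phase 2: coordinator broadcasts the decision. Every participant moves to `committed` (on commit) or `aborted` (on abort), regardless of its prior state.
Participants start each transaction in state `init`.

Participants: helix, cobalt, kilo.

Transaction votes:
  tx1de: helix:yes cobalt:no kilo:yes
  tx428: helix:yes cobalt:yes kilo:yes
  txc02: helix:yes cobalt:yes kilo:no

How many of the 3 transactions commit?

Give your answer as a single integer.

Answer: 1

Derivation:
tx1de: no from cobalt -> abort (commits=0)
tx428: all yes -> commit (commits=1)
txc02: no from kilo -> abort (commits=1)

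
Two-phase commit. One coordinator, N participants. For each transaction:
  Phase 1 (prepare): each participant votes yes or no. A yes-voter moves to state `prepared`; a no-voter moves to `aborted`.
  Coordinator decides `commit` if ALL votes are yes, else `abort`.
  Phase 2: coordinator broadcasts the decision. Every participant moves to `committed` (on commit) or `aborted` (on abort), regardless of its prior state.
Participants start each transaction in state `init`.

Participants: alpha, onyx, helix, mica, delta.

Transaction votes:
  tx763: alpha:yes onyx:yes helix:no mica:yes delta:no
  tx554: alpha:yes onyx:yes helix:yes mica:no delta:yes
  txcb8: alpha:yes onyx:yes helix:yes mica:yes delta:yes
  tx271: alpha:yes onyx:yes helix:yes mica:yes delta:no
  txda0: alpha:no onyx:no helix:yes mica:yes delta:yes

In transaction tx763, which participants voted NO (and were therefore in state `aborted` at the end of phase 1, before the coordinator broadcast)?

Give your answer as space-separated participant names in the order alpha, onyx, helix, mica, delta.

Txn tx763 phase 1: alpha yes -> prepared; onyx yes -> prepared; helix no -> aborted; mica yes -> prepared; delta no -> aborted

Answer: helix delta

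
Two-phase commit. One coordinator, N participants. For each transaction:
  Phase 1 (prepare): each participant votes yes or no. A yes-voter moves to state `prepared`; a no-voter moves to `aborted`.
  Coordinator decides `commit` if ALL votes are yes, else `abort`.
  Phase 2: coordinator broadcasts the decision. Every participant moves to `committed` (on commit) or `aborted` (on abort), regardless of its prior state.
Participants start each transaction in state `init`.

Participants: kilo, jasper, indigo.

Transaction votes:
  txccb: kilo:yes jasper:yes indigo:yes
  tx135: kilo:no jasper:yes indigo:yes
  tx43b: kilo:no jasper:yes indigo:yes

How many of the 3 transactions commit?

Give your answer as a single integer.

Answer: 1

Derivation:
txccb: all yes -> commit (commits=1)
tx135: no from kilo -> abort (commits=1)
tx43b: no from kilo -> abort (commits=1)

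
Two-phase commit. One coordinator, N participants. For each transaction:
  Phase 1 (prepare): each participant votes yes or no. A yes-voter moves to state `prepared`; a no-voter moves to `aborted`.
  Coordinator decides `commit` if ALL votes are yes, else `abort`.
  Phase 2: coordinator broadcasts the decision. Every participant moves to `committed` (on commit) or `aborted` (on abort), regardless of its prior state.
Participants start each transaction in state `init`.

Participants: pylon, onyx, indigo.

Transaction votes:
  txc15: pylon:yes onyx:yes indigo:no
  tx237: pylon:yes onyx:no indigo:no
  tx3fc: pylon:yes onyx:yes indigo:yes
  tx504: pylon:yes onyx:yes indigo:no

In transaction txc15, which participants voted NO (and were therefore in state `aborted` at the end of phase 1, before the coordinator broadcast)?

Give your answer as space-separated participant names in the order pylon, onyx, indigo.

Answer: indigo

Derivation:
Txn txc15 phase 1: pylon yes -> prepared; onyx yes -> prepared; indigo no -> aborted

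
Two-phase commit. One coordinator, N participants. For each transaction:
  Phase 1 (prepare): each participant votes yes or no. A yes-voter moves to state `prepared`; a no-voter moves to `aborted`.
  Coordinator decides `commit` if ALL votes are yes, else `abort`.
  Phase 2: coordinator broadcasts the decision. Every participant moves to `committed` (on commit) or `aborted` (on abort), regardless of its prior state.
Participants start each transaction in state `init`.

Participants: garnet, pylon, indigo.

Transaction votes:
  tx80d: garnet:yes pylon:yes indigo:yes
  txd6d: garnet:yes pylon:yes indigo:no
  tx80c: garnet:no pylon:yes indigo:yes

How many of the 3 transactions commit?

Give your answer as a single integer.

tx80d: all yes -> commit (commits=1)
txd6d: no from indigo -> abort (commits=1)
tx80c: no from garnet -> abort (commits=1)

Answer: 1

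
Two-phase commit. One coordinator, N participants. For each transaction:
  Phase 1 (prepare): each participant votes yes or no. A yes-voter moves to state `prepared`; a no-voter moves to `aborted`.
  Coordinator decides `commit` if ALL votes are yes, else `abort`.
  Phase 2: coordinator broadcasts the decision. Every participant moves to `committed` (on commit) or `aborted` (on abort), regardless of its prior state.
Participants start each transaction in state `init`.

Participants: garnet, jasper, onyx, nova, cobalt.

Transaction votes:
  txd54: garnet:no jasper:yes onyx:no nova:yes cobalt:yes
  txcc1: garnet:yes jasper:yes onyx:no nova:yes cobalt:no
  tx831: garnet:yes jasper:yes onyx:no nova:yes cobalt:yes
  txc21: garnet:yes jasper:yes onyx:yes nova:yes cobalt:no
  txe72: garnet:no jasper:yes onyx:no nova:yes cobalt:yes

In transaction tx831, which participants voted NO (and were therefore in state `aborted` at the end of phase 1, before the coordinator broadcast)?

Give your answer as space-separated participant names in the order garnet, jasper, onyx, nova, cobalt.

Txn tx831 phase 1: garnet yes -> prepared; jasper yes -> prepared; onyx no -> aborted; nova yes -> prepared; cobalt yes -> prepared

Answer: onyx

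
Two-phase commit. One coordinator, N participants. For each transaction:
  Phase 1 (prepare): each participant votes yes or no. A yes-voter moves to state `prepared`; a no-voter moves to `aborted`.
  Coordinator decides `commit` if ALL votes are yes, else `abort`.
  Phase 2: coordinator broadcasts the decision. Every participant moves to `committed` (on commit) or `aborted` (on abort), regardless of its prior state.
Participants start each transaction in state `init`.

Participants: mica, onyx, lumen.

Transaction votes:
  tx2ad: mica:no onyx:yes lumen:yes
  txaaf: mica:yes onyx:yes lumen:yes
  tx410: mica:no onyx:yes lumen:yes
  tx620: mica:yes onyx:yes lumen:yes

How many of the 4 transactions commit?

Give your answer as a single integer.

Answer: 2

Derivation:
tx2ad: no from mica -> abort (commits=0)
txaaf: all yes -> commit (commits=1)
tx410: no from mica -> abort (commits=1)
tx620: all yes -> commit (commits=2)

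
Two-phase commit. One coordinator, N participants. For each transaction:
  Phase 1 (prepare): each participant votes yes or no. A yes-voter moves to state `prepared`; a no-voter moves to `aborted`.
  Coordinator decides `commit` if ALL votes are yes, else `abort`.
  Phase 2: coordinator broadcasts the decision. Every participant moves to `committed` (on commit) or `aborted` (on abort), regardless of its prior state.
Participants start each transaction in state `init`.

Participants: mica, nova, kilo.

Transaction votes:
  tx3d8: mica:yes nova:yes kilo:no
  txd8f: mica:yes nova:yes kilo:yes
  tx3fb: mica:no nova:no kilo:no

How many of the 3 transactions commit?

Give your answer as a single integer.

tx3d8: no from kilo -> abort (commits=0)
txd8f: all yes -> commit (commits=1)
tx3fb: no from mica, nova, kilo -> abort (commits=1)

Answer: 1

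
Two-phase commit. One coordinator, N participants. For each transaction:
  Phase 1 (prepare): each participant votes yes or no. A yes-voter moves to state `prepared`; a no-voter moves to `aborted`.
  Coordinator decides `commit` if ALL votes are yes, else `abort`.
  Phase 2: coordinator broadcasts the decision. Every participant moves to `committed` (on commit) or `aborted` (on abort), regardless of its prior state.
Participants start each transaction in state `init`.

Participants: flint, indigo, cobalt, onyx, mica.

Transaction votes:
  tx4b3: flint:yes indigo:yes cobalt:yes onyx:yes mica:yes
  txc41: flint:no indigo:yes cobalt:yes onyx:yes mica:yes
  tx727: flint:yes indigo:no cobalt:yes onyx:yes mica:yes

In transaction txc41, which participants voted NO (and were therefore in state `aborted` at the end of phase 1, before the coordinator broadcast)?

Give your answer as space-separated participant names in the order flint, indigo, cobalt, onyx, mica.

Answer: flint

Derivation:
Txn txc41 phase 1: flint no -> aborted; indigo yes -> prepared; cobalt yes -> prepared; onyx yes -> prepared; mica yes -> prepared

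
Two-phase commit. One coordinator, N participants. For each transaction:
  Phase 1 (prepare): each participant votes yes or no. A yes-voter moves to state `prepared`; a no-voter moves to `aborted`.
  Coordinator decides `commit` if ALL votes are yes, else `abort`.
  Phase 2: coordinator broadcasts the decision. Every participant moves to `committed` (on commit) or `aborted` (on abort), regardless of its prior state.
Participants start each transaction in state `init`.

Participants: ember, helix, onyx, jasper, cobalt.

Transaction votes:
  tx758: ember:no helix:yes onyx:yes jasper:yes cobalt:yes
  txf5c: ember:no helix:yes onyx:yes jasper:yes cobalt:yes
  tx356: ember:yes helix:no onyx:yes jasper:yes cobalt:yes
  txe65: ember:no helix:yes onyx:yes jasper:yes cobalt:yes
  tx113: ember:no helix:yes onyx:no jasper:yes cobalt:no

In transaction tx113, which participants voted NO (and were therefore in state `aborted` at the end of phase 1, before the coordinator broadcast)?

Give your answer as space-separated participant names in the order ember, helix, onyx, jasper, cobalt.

Answer: ember onyx cobalt

Derivation:
Txn tx113 phase 1: ember no -> aborted; helix yes -> prepared; onyx no -> aborted; jasper yes -> prepared; cobalt no -> aborted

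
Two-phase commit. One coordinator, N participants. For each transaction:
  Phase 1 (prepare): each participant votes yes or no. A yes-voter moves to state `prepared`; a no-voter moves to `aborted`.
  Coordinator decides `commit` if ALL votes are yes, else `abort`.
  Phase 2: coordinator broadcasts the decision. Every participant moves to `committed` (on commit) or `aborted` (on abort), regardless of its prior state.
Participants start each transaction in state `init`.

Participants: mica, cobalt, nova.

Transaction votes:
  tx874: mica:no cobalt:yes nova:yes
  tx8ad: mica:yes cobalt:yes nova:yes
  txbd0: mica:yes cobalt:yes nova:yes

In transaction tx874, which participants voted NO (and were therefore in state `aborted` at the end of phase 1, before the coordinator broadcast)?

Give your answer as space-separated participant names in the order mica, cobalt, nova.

Answer: mica

Derivation:
Txn tx874 phase 1: mica no -> aborted; cobalt yes -> prepared; nova yes -> prepared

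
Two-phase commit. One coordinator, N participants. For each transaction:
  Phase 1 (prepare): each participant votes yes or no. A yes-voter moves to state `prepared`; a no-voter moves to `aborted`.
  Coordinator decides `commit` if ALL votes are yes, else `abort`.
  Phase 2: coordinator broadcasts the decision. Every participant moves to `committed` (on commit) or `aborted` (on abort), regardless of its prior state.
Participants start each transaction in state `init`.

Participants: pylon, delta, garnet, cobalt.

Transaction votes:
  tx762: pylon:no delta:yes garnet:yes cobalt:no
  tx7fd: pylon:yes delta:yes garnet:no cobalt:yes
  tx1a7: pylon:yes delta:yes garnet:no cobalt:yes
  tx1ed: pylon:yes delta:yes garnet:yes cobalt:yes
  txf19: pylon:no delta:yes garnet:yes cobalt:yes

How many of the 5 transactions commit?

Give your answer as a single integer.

Answer: 1

Derivation:
tx762: no from pylon, cobalt -> abort (commits=0)
tx7fd: no from garnet -> abort (commits=0)
tx1a7: no from garnet -> abort (commits=0)
tx1ed: all yes -> commit (commits=1)
txf19: no from pylon -> abort (commits=1)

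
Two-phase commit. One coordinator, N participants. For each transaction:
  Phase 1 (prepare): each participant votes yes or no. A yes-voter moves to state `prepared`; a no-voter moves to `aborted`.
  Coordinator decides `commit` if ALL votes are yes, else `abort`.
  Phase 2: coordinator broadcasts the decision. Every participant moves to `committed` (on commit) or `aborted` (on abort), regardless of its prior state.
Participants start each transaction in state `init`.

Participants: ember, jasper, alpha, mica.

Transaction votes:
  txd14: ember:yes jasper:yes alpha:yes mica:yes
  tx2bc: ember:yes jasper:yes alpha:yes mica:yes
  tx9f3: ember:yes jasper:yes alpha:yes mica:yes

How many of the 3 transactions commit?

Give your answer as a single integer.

txd14: all yes -> commit (commits=1)
tx2bc: all yes -> commit (commits=2)
tx9f3: all yes -> commit (commits=3)

Answer: 3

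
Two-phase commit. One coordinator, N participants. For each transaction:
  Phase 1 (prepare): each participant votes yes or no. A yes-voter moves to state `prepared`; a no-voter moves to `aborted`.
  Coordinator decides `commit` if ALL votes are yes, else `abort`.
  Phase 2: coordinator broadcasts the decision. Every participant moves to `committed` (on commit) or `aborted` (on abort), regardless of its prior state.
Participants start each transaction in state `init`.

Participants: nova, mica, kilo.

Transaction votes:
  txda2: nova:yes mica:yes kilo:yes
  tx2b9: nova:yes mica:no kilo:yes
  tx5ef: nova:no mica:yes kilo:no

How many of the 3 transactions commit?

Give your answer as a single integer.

Answer: 1

Derivation:
txda2: all yes -> commit (commits=1)
tx2b9: no from mica -> abort (commits=1)
tx5ef: no from nova, kilo -> abort (commits=1)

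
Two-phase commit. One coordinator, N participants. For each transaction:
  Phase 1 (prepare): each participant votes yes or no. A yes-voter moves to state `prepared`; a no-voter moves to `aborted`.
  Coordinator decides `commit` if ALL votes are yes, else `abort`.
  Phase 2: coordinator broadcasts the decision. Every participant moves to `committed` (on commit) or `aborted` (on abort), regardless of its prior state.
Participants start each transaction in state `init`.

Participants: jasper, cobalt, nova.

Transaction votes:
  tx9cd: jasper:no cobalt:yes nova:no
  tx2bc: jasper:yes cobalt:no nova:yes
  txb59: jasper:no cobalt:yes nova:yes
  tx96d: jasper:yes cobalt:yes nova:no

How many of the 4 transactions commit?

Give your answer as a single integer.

tx9cd: no from jasper, nova -> abort (commits=0)
tx2bc: no from cobalt -> abort (commits=0)
txb59: no from jasper -> abort (commits=0)
tx96d: no from nova -> abort (commits=0)

Answer: 0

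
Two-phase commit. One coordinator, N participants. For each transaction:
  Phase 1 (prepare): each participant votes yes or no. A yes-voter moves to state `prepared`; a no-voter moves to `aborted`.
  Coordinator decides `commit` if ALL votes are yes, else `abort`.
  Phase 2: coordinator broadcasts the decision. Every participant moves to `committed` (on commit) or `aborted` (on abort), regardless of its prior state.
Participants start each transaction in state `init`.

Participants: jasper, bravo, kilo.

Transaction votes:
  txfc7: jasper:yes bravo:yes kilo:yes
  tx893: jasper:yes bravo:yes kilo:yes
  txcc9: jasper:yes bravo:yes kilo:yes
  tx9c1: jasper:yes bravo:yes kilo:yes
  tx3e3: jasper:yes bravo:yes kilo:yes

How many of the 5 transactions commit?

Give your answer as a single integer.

Answer: 5

Derivation:
txfc7: all yes -> commit (commits=1)
tx893: all yes -> commit (commits=2)
txcc9: all yes -> commit (commits=3)
tx9c1: all yes -> commit (commits=4)
tx3e3: all yes -> commit (commits=5)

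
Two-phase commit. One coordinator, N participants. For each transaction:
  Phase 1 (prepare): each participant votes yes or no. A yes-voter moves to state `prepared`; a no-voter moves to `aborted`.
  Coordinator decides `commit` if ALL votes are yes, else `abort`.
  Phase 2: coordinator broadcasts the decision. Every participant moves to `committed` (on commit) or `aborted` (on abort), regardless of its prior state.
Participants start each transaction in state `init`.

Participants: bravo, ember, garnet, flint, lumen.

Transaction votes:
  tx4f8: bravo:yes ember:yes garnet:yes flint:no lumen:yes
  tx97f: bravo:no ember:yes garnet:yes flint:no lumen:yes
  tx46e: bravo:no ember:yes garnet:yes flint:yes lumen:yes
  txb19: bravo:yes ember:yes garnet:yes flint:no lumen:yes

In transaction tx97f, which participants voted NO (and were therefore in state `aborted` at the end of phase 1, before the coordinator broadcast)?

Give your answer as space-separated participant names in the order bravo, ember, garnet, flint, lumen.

Txn tx97f phase 1: bravo no -> aborted; ember yes -> prepared; garnet yes -> prepared; flint no -> aborted; lumen yes -> prepared

Answer: bravo flint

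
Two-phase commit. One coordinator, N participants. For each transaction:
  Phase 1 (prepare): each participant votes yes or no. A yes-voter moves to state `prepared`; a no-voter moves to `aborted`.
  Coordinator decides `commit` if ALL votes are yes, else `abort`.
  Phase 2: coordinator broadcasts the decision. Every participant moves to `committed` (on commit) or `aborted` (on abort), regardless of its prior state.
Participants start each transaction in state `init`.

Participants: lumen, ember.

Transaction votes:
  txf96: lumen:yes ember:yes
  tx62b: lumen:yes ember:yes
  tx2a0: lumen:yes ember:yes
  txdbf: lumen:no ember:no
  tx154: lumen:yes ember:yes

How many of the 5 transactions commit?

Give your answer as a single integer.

txf96: all yes -> commit (commits=1)
tx62b: all yes -> commit (commits=2)
tx2a0: all yes -> commit (commits=3)
txdbf: no from lumen, ember -> abort (commits=3)
tx154: all yes -> commit (commits=4)

Answer: 4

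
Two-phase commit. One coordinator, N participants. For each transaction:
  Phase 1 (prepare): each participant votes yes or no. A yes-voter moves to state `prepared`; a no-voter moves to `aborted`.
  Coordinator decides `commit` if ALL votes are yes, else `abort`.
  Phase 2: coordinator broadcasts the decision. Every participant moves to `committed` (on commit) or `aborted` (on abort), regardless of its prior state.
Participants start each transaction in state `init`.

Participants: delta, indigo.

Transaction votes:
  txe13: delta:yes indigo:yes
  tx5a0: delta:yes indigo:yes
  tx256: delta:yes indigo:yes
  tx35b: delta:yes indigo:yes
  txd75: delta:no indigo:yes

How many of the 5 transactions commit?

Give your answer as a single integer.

txe13: all yes -> commit (commits=1)
tx5a0: all yes -> commit (commits=2)
tx256: all yes -> commit (commits=3)
tx35b: all yes -> commit (commits=4)
txd75: no from delta -> abort (commits=4)

Answer: 4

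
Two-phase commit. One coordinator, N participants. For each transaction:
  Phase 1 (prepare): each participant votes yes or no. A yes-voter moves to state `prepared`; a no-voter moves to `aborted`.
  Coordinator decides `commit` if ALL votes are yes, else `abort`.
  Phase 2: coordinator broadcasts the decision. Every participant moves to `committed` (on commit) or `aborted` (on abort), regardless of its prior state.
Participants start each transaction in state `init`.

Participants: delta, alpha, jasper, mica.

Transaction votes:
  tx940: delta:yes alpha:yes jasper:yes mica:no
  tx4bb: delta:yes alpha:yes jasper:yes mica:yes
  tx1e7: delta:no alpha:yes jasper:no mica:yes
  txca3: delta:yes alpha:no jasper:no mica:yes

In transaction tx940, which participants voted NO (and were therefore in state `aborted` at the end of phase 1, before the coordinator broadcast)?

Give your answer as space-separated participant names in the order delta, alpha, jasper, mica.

Answer: mica

Derivation:
Txn tx940 phase 1: delta yes -> prepared; alpha yes -> prepared; jasper yes -> prepared; mica no -> aborted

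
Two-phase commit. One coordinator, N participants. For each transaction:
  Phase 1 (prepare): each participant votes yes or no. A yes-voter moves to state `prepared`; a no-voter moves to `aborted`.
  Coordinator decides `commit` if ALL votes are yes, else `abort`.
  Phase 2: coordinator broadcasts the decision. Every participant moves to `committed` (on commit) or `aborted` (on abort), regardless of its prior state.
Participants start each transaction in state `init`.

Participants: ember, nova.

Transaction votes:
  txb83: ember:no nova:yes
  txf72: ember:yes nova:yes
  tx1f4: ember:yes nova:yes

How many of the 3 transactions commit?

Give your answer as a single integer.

txb83: no from ember -> abort (commits=0)
txf72: all yes -> commit (commits=1)
tx1f4: all yes -> commit (commits=2)

Answer: 2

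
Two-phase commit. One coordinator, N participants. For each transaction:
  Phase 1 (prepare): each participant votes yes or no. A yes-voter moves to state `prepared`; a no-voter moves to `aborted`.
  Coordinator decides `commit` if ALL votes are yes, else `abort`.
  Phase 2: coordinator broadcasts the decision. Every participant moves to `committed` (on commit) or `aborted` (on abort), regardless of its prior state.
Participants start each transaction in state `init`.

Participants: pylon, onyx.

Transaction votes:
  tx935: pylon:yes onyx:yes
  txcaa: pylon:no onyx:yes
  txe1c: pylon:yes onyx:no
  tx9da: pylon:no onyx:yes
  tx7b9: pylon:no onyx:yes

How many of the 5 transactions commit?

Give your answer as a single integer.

tx935: all yes -> commit (commits=1)
txcaa: no from pylon -> abort (commits=1)
txe1c: no from onyx -> abort (commits=1)
tx9da: no from pylon -> abort (commits=1)
tx7b9: no from pylon -> abort (commits=1)

Answer: 1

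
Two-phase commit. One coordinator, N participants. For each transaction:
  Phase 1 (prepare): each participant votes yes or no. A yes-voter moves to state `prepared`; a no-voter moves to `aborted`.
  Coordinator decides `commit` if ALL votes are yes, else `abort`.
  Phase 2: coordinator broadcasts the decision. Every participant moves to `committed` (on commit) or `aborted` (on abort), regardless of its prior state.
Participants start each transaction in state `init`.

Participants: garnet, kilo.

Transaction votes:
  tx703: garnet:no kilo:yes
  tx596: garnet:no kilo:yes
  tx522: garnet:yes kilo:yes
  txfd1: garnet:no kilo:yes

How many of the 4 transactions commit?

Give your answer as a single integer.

Answer: 1

Derivation:
tx703: no from garnet -> abort (commits=0)
tx596: no from garnet -> abort (commits=0)
tx522: all yes -> commit (commits=1)
txfd1: no from garnet -> abort (commits=1)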